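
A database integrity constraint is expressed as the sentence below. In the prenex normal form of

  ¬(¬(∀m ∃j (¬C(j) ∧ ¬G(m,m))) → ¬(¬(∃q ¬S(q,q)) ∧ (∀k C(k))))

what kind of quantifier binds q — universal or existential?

universal

Rewrite implications/biconditionals: A → B as ¬A ∨ B.
  ¬(¬¬(∀m ∃j (¬C(j) ∧ ¬G(m,m))) ∨ ¬(¬(∃q ¬S(q,q)) ∧ (∀k C(k))))
Move each ¬ inward, flipping quantifiers it crosses:
  (∃m ∀j (C(j) ∨ G(m,m))) ∧ (∀q S(q,q)) ∧ (∀k C(k))
Finally move all quantifiers to the prefix:
  ∃m ∀j ∀q ∀k ((C(j) ∨ G(m,m)) ∧ S(q,q) ∧ C(k))
The quantifier ∃q sits under an odd number of negations (counting the antecedent side of each →), so it flips to ∀q.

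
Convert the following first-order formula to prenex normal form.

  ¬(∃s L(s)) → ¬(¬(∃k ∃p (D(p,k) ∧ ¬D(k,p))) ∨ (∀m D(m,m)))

∃s ∃k ∃p ∃m (L(s) ∨ D(p,k) ∧ ¬D(k,p) ∧ ¬D(m,m))

Eliminate → and ↔ using ¬ and ∨.
  ¬¬(∃s L(s)) ∨ ¬(¬(∃k ∃p (D(p,k) ∧ ¬D(k,p))) ∨ (∀m D(m,m)))
Move each ¬ inward, flipping quantifiers it crosses:
  (∃s L(s)) ∨ (∃k ∃p (D(p,k) ∧ ¬D(k,p))) ∧ (∃m ¬D(m,m))
Extract every quantifier outward, since the variables are now distinct and don't occur free across branches:
  ∃s ∃k ∃p ∃m (L(s) ∨ D(p,k) ∧ ¬D(k,p) ∧ ¬D(m,m))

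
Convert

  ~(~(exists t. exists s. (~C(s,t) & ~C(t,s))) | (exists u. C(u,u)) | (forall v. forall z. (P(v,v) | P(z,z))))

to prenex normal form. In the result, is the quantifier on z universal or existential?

existential

Drive negations inward (¬∀x A ≡ ∃x ¬A, ¬∃x A ≡ ∀x ¬A, De Morgan for ∧/∨):
  (exists t. exists s. (~C(s,t) & ~C(t,s))) & (forall u. ~C(u,u)) & (exists v. exists z. (~P(v,v) & ~P(z,z)))
Pull the quantifiers to the front (each side's bound variable is not free in the other side):
  exists t. exists s. forall u. exists v. exists z. (~C(s,t) & ~C(t,s) & ~C(u,u) & ~P(v,v) & ~P(z,z))
The quantifier forall z sits under an odd number of negations, so it flips to exists z.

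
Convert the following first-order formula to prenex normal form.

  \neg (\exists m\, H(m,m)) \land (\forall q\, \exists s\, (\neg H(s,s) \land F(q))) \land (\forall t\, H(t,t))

\forall m\, \forall q\, \exists s\, \forall t\, (\neg H(m,m) \land \neg H(s,s) \land F(q) \land H(t,t))

Push ¬ through the quantifiers and connectives to reach negation normal form:
  (\forall m\, \neg H(m,m)) \land (\forall q\, \exists s\, (\neg H(s,s) \land F(q))) \land (\forall t\, H(t,t))
All bound variables are already distinct, so no renaming is needed.
Extract every quantifier outward, since the variables are now distinct and don't occur free across branches:
  \forall m\, \forall q\, \exists s\, \forall t\, (\neg H(m,m) \land \neg H(s,s) \land F(q) \land H(t,t))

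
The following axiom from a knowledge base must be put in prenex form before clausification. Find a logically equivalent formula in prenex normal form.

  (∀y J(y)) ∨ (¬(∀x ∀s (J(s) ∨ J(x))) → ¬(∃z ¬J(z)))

∀y ∀x ∀s ∀z (J(y) ∨ J(s) ∨ J(x) ∨ J(z))

First replace A → B with ¬A ∨ B.
  (∀y J(y)) ∨ ¬¬(∀x ∀s (J(s) ∨ J(x))) ∨ ¬(∃z ¬J(z))
Move each ¬ inward, flipping quantifiers it crosses:
  (∀y J(y)) ∨ (∀x ∀s (J(s) ∨ J(x))) ∨ (∀z J(z))
Finally move all quantifiers to the prefix:
  ∀y ∀x ∀s ∀z (J(y) ∨ J(s) ∨ J(x) ∨ J(z))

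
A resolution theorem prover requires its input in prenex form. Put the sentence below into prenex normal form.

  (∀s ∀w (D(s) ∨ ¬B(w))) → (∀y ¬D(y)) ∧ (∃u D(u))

Rewrite implications/biconditionals: A → B as ¬A ∨ B.
  ¬(∀s ∀w (D(s) ∨ ¬B(w))) ∨ (∀y ¬D(y)) ∧ (∃u D(u))
Push ¬ through the quantifiers and connectives to reach negation normal form:
  (∃s ∃w (¬D(s) ∧ B(w))) ∨ (∀y ¬D(y)) ∧ (∃u D(u))
Extract every quantifier outward, since the variables are now distinct and don't occur free across branches:
  ∃s ∃w ∀y ∃u (¬D(s) ∧ B(w) ∨ ¬D(y) ∧ D(u))

∃s ∃w ∀y ∃u (¬D(s) ∧ B(w) ∨ ¬D(y) ∧ D(u))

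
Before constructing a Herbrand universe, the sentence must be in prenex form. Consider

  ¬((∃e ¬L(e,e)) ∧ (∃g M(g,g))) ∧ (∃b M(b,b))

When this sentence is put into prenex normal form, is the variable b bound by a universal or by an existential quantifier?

existential

Move each ¬ inward, flipping quantifiers it crosses:
  ((∀e L(e,e)) ∨ (∀g ¬M(g,g))) ∧ (∃b M(b,b))
Extract every quantifier outward, since the variables are now distinct and don't occur free across branches:
  ∀e ∀g ∃b ((L(e,e) ∨ ¬M(g,g)) ∧ M(b,b))
The quantifier ∃b sits under an even number of negations, so it remains existential.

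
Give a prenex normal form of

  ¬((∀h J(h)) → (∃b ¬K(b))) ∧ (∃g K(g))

∀h ∀b ∃g (J(h) ∧ K(b) ∧ K(g))

Eliminate → and ↔ using ¬ and ∨.
  ¬(¬(∀h J(h)) ∨ (∃b ¬K(b))) ∧ (∃g K(g))
Push ¬ through the quantifiers and connectives to reach negation normal form:
  (∀h J(h)) ∧ (∀b K(b)) ∧ (∃g K(g))
Pull the quantifiers to the front (each side's bound variable is not free in the other side):
  ∀h ∀b ∃g (J(h) ∧ K(b) ∧ K(g))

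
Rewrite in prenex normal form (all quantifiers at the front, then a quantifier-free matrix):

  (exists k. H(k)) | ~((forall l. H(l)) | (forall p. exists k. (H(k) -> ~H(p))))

exists k. exists l. exists p. forall z1. (H(k) | ~H(l) & H(z1) & H(p))

Eliminate → and ↔ using ¬ and ∨.
  (exists k. H(k)) | ~((forall l. H(l)) | (forall p. exists k. (~H(k) | ~H(p))))
Move each ¬ inward, flipping quantifiers it crosses:
  (exists k. H(k)) | (exists l. ~H(l)) & (exists p. forall k. (H(k) & H(p)))
Rename bound variables to avoid capture: k↦z1.
  (exists k. H(k)) | (exists l. ~H(l)) & (exists p. forall z1. (H(z1) & H(p)))
Finally move all quantifiers to the prefix:
  exists k. exists l. exists p. forall z1. (H(k) | ~H(l) & H(z1) & H(p))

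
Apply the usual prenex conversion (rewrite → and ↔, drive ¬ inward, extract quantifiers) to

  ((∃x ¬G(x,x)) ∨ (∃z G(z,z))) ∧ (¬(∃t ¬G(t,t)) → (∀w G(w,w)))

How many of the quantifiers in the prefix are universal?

Eliminate → and ↔ using ¬ and ∨.
  ((∃x ¬G(x,x)) ∨ (∃z G(z,z))) ∧ (¬¬(∃t ¬G(t,t)) ∨ (∀w G(w,w)))
Move each ¬ inward, flipping quantifiers it crosses:
  ((∃x ¬G(x,x)) ∨ (∃z G(z,z))) ∧ ((∃t ¬G(t,t)) ∨ (∀w G(w,w)))
Extract every quantifier outward, since the variables are now distinct and don't occur free across branches:
  ∃x ∃z ∃t ∀w ((¬G(x,x) ∨ G(z,z)) ∧ (¬G(t,t) ∨ G(w,w)))
The prefix is ∃x ∃z ∃t ∀w: 1 universal, 3 existential.

1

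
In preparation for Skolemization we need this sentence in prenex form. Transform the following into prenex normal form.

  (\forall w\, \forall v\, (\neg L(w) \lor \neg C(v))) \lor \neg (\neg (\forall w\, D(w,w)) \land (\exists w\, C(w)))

Move each ¬ inward, flipping quantifiers it crosses:
  (\forall w\, \forall v\, (\neg L(w) \lor \neg C(v))) \lor (\forall w\, D(w,w)) \lor (\forall w\, \neg C(w))
Standardize variables apart so no two quantifiers bind the same name: w↦q, w↦t.
  (\forall w\, \forall v\, (\neg L(w) \lor \neg C(v))) \lor (\forall q\, D(q,q)) \lor (\forall t\, \neg C(t))
Finally move all quantifiers to the prefix:
  \forall w\, \forall v\, \forall q\, \forall t\, (\neg L(w) \lor \neg C(v) \lor D(q,q) \lor \neg C(t))

\forall w\, \forall v\, \forall q\, \forall t\, (\neg L(w) \lor \neg C(v) \lor D(q,q) \lor \neg C(t))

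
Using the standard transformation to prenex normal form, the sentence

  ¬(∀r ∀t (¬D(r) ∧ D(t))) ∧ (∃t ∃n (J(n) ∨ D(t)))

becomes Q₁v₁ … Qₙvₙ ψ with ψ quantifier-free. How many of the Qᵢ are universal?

0

Drive negations inward (¬∀x A ≡ ∃x ¬A, ¬∃x A ≡ ∀x ¬A, De Morgan for ∧/∨):
  (∃r ∃t (D(r) ∨ ¬D(t))) ∧ (∃t ∃n (J(n) ∨ D(t)))
Give each quantifier a distinct variable: t↦q.
  (∃r ∃t (D(r) ∨ ¬D(t))) ∧ (∃q ∃n (J(n) ∨ D(q)))
Extract every quantifier outward, since the variables are now distinct and don't occur free across branches:
  ∃r ∃t ∃q ∃n ((D(r) ∨ ¬D(t)) ∧ (J(n) ∨ D(q)))
The prefix is ∃r ∃t ∃q ∃n: 0 universal, 4 existential.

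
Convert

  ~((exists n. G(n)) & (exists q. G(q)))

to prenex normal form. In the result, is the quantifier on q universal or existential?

Drive negations inward (¬∀x A ≡ ∃x ¬A, ¬∃x A ≡ ∀x ¬A, De Morgan for ∧/∨):
  (forall n. ~G(n)) | (forall q. ~G(q))
All bound variables are already distinct, so no renaming is needed.
Finally move all quantifiers to the prefix:
  forall n. forall q. (~G(n) | ~G(q))
The quantifier exists q sits under an odd number of negations, so it flips to forall q.

universal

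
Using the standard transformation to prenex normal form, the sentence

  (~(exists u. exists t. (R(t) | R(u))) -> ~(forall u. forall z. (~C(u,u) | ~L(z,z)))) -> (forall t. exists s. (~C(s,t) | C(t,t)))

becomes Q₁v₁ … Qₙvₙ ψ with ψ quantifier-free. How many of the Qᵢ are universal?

5

Rewrite implications/biconditionals: A → B as ¬A ∨ B.
  ~(~~(exists u. exists t. (R(t) | R(u))) | ~(forall u. forall z. (~C(u,u) | ~L(z,z)))) | (forall t. exists s. (~C(s,t) | C(t,t)))
Move each ¬ inward, flipping quantifiers it crosses:
  (forall u. forall t. (~R(t) & ~R(u))) & (forall u. forall z. (~C(u,u) | ~L(z,z))) | (forall t. exists s. (~C(s,t) | C(t,t)))
Give each quantifier a distinct variable: u↦v1, t↦u1.
  (forall u. forall t. (~R(t) & ~R(u))) & (forall v1. forall z. (~C(v1,v1) | ~L(z,z))) | (forall u1. exists s. (~C(s,u1) | C(u1,u1)))
Finally move all quantifiers to the prefix:
  forall u. forall t. forall v1. forall z. forall u1. exists s. (~R(t) & ~R(u) & (~C(v1,v1) | ~L(z,z)) | ~C(s,u1) | C(u1,u1))
The prefix is forall u forall t forall v1 forall z forall u1 exists s: 5 universal, 1 existential.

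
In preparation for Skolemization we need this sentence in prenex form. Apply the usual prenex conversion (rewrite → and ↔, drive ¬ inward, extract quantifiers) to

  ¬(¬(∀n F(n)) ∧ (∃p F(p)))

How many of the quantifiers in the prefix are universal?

2

Drive negations inward (¬∀x A ≡ ∃x ¬A, ¬∃x A ≡ ∀x ¬A, De Morgan for ∧/∨):
  (∀n F(n)) ∨ (∀p ¬F(p))
All bound variables are already distinct, so no renaming is needed.
Finally move all quantifiers to the prefix:
  ∀n ∀p (F(n) ∨ ¬F(p))
The prefix is ∀n ∀p: 2 universal, 0 existential.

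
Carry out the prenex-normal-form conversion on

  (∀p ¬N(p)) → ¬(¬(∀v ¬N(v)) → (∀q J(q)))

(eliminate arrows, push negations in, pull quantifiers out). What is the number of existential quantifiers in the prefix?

3

Eliminate → and ↔ using ¬ and ∨.
  ¬(∀p ¬N(p)) ∨ ¬(¬¬(∀v ¬N(v)) ∨ (∀q J(q)))
Move each ¬ inward, flipping quantifiers it crosses:
  (∃p N(p)) ∨ (∃v N(v)) ∧ (∃q ¬J(q))
Finally move all quantifiers to the prefix:
  ∃p ∃v ∃q (N(p) ∨ N(v) ∧ ¬J(q))
The prefix is ∃p ∃v ∃q: 0 universal, 3 existential.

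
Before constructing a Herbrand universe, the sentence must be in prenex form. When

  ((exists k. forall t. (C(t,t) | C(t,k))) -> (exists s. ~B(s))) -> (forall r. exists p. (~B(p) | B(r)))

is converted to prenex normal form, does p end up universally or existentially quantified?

existential

Rewrite implications/biconditionals: A → B as ¬A ∨ B.
  ~(~(exists k. forall t. (C(t,t) | C(t,k))) | (exists s. ~B(s))) | (forall r. exists p. (~B(p) | B(r)))
Push ¬ through the quantifiers and connectives to reach negation normal form:
  (exists k. forall t. (C(t,t) | C(t,k))) & (forall s. B(s)) | (forall r. exists p. (~B(p) | B(r)))
Finally move all quantifiers to the prefix:
  exists k. forall t. forall s. forall r. exists p. ((C(t,t) | C(t,k)) & B(s) | ~B(p) | B(r))
The quantifier exists p sits under an even number of negations (counting the antecedent side of each →), so it remains existential.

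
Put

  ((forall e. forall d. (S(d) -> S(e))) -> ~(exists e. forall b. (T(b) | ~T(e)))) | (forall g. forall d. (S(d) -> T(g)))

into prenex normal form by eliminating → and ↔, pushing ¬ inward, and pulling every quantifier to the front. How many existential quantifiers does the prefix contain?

3

Rewrite implications/biconditionals: A → B as ¬A ∨ B.
  ~(forall e. forall d. (~S(d) | S(e))) | ~(exists e. forall b. (T(b) | ~T(e))) | (forall g. forall d. (~S(d) | T(g)))
Drive negations inward (¬∀x A ≡ ∃x ¬A, ¬∃x A ≡ ∀x ¬A, De Morgan for ∧/∨):
  (exists e. exists d. (S(d) & ~S(e))) | (forall e. exists b. (~T(b) & T(e))) | (forall g. forall d. (~S(d) | T(g)))
Standardize variables apart so no two quantifiers bind the same name: e↦x1, d↦p.
  (exists e. exists d. (S(d) & ~S(e))) | (forall x1. exists b. (~T(b) & T(x1))) | (forall g. forall p. (~S(p) | T(g)))
Extract every quantifier outward, since the variables are now distinct and don't occur free across branches:
  exists e. exists d. forall x1. exists b. forall g. forall p. (S(d) & ~S(e) | ~T(b) & T(x1) | ~S(p) | T(g))
The prefix is exists e exists d forall x1 exists b forall g forall p: 3 universal, 3 existential.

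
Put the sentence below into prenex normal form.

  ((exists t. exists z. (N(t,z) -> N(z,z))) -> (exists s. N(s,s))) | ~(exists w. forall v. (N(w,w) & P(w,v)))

First replace A → B with ¬A ∨ B.
  ~(exists t. exists z. (~N(t,z) | N(z,z))) | (exists s. N(s,s)) | ~(exists w. forall v. (N(w,w) & P(w,v)))
Drive negations inward (¬∀x A ≡ ∃x ¬A, ¬∃x A ≡ ∀x ¬A, De Morgan for ∧/∨):
  (forall t. forall z. (N(t,z) & ~N(z,z))) | (exists s. N(s,s)) | (forall w. exists v. (~N(w,w) | ~P(w,v)))
All bound variables are already distinct, so no renaming is needed.
Finally move all quantifiers to the prefix:
  forall t. forall z. exists s. forall w. exists v. (N(t,z) & ~N(z,z) | N(s,s) | ~N(w,w) | ~P(w,v))

forall t. forall z. exists s. forall w. exists v. (N(t,z) & ~N(z,z) | N(s,s) | ~N(w,w) | ~P(w,v))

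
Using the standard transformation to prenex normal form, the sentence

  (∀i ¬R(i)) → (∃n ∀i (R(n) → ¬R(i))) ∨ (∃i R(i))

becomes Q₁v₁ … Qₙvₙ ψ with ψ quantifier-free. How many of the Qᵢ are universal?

1

Rewrite implications/biconditionals: A → B as ¬A ∨ B.
  ¬(∀i ¬R(i)) ∨ (∃n ∀i (¬R(n) ∨ ¬R(i))) ∨ (∃i R(i))
Push ¬ through the quantifiers and connectives to reach negation normal form:
  (∃i R(i)) ∨ (∃n ∀i (¬R(n) ∨ ¬R(i))) ∨ (∃i R(i))
Give each quantifier a distinct variable: i↦w1, i↦w.
  (∃i R(i)) ∨ (∃n ∀w1 (¬R(n) ∨ ¬R(w1))) ∨ (∃w R(w))
Extract every quantifier outward, since the variables are now distinct and don't occur free across branches:
  ∃i ∃n ∀w1 ∃w (R(i) ∨ ¬R(n) ∨ ¬R(w1) ∨ R(w))
The prefix is ∃i ∃n ∀w1 ∃w: 1 universal, 3 existential.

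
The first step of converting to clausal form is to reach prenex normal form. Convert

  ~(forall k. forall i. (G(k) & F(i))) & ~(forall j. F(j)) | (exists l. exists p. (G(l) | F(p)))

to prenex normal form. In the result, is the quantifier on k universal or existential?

existential

Push ¬ through the quantifiers and connectives to reach negation normal form:
  (exists k. exists i. (~G(k) | ~F(i))) & (exists j. ~F(j)) | (exists l. exists p. (G(l) | F(p)))
All bound variables are already distinct, so no renaming is needed.
Finally move all quantifiers to the prefix:
  exists k. exists i. exists j. exists l. exists p. ((~G(k) | ~F(i)) & ~F(j) | G(l) | F(p))
The quantifier forall k sits under an odd number of negations, so it flips to exists k.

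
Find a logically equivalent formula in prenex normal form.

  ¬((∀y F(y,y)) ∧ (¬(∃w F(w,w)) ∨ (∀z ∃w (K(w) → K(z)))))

∃y ∃w ∃z ∀b (¬F(y,y) ∨ F(w,w) ∧ K(b) ∧ ¬K(z))

First replace A → B with ¬A ∨ B.
  ¬((∀y F(y,y)) ∧ (¬(∃w F(w,w)) ∨ (∀z ∃w (¬K(w) ∨ K(z)))))
Move each ¬ inward, flipping quantifiers it crosses:
  (∃y ¬F(y,y)) ∨ (∃w F(w,w)) ∧ (∃z ∀w (K(w) ∧ ¬K(z)))
Rename bound variables to avoid capture: w↦b.
  (∃y ¬F(y,y)) ∨ (∃w F(w,w)) ∧ (∃z ∀b (K(b) ∧ ¬K(z)))
Pull the quantifiers to the front (each side's bound variable is not free in the other side):
  ∃y ∃w ∃z ∀b (¬F(y,y) ∨ F(w,w) ∧ K(b) ∧ ¬K(z))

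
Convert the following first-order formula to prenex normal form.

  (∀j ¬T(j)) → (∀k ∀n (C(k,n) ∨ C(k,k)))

∃j ∀k ∀n (T(j) ∨ C(k,n) ∨ C(k,k))

Eliminate → and ↔ using ¬ and ∨.
  ¬(∀j ¬T(j)) ∨ (∀k ∀n (C(k,n) ∨ C(k,k)))
Move each ¬ inward, flipping quantifiers it crosses:
  (∃j T(j)) ∨ (∀k ∀n (C(k,n) ∨ C(k,k)))
Pull the quantifiers to the front (each side's bound variable is not free in the other side):
  ∃j ∀k ∀n (T(j) ∨ C(k,n) ∨ C(k,k))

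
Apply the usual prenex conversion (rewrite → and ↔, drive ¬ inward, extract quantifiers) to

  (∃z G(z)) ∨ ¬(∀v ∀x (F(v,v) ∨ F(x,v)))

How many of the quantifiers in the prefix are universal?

Push ¬ through the quantifiers and connectives to reach negation normal form:
  (∃z G(z)) ∨ (∃v ∃x (¬F(v,v) ∧ ¬F(x,v)))
All bound variables are already distinct, so no renaming is needed.
Pull the quantifiers to the front (each side's bound variable is not free in the other side):
  ∃z ∃v ∃x (G(z) ∨ ¬F(v,v) ∧ ¬F(x,v))
The prefix is ∃z ∃v ∃x: 0 universal, 3 existential.

0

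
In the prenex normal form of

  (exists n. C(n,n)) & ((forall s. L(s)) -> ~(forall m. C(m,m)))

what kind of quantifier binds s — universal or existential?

Eliminate → and ↔ using ¬ and ∨.
  (exists n. C(n,n)) & (~(forall s. L(s)) | ~(forall m. C(m,m)))
Push ¬ through the quantifiers and connectives to reach negation normal form:
  (exists n. C(n,n)) & ((exists s. ~L(s)) | (exists m. ~C(m,m)))
All bound variables are already distinct, so no renaming is needed.
Pull the quantifiers to the front (each side's bound variable is not free in the other side):
  exists n. exists s. exists m. (C(n,n) & (~L(s) | ~C(m,m)))
The quantifier forall s sits under an odd number of negations (counting the antecedent side of each →), so it flips to exists s.

existential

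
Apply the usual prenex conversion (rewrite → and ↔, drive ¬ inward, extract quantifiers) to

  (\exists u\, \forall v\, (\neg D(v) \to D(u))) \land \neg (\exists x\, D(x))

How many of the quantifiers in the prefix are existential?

Eliminate → and ↔ using ¬ and ∨.
  (\exists u\, \forall v\, (\neg \neg D(v) \lor D(u))) \land \neg (\exists x\, D(x))
Drive negations inward (¬∀x A ≡ ∃x ¬A, ¬∃x A ≡ ∀x ¬A, De Morgan for ∧/∨):
  (\exists u\, \forall v\, (D(v) \lor D(u))) \land (\forall x\, \neg D(x))
All bound variables are already distinct, so no renaming is needed.
Pull the quantifiers to the front (each side's bound variable is not free in the other side):
  \exists u\, \forall v\, \forall x\, ((D(v) \lor D(u)) \land \neg D(x))
The prefix is \exists u \forall v \forall x: 2 universal, 1 existential.

1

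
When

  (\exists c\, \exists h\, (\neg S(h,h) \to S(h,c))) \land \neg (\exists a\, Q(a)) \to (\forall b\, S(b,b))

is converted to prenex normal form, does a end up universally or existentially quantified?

Rewrite implications/biconditionals: A → B as ¬A ∨ B.
  \neg ((\exists c\, \exists h\, (\neg \neg S(h,h) \lor S(h,c))) \land \neg (\exists a\, Q(a))) \lor (\forall b\, S(b,b))
Move each ¬ inward, flipping quantifiers it crosses:
  (\forall c\, \forall h\, (\neg S(h,h) \land \neg S(h,c))) \lor (\exists a\, Q(a)) \lor (\forall b\, S(b,b))
Pull the quantifiers to the front (each side's bound variable is not free in the other side):
  \forall c\, \forall h\, \exists a\, \forall b\, (\neg S(h,h) \land \neg S(h,c) \lor Q(a) \lor S(b,b))
The quantifier \exists a sits under an even number of negations (counting the antecedent side of each →), so it remains existential.

existential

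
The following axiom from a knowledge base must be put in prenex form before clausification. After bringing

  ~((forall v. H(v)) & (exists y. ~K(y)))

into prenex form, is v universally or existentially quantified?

existential

Drive negations inward (¬∀x A ≡ ∃x ¬A, ¬∃x A ≡ ∀x ¬A, De Morgan for ∧/∨):
  (exists v. ~H(v)) | (forall y. K(y))
All bound variables are already distinct, so no renaming is needed.
Extract every quantifier outward, since the variables are now distinct and don't occur free across branches:
  exists v. forall y. (~H(v) | K(y))
The quantifier forall v sits under an odd number of negations, so it flips to exists v.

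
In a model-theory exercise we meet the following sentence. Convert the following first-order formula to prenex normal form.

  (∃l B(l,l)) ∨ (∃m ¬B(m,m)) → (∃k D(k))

Eliminate → and ↔ using ¬ and ∨.
  ¬((∃l B(l,l)) ∨ (∃m ¬B(m,m))) ∨ (∃k D(k))
Drive negations inward (¬∀x A ≡ ∃x ¬A, ¬∃x A ≡ ∀x ¬A, De Morgan for ∧/∨):
  (∀l ¬B(l,l)) ∧ (∀m B(m,m)) ∨ (∃k D(k))
All bound variables are already distinct, so no renaming is needed.
Extract every quantifier outward, since the variables are now distinct and don't occur free across branches:
  ∀l ∀m ∃k (¬B(l,l) ∧ B(m,m) ∨ D(k))

∀l ∀m ∃k (¬B(l,l) ∧ B(m,m) ∨ D(k))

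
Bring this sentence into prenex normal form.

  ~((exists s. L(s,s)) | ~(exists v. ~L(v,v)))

forall s. exists v. (~L(s,s) & ~L(v,v))

Push ¬ through the quantifiers and connectives to reach negation normal form:
  (forall s. ~L(s,s)) & (exists v. ~L(v,v))
Extract every quantifier outward, since the variables are now distinct and don't occur free across branches:
  forall s. exists v. (~L(s,s) & ~L(v,v))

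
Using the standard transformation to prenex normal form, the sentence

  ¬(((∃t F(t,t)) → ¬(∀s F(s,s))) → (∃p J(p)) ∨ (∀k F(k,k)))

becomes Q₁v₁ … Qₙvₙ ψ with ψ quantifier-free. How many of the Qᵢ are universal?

2

Eliminate → and ↔ using ¬ and ∨.
  ¬(¬(¬(∃t F(t,t)) ∨ ¬(∀s F(s,s))) ∨ (∃p J(p)) ∨ (∀k F(k,k)))
Push ¬ through the quantifiers and connectives to reach negation normal form:
  ((∀t ¬F(t,t)) ∨ (∃s ¬F(s,s))) ∧ (∀p ¬J(p)) ∧ (∃k ¬F(k,k))
All bound variables are already distinct, so no renaming is needed.
Extract every quantifier outward, since the variables are now distinct and don't occur free across branches:
  ∀t ∃s ∀p ∃k ((¬F(t,t) ∨ ¬F(s,s)) ∧ ¬J(p) ∧ ¬F(k,k))
The prefix is ∀t ∃s ∀p ∃k: 2 universal, 2 existential.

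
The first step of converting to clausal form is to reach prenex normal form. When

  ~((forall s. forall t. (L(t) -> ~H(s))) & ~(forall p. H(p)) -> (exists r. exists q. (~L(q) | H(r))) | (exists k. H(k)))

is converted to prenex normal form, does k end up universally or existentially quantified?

First replace A → B with ¬A ∨ B.
  ~(~((forall s. forall t. (~L(t) | ~H(s))) & ~(forall p. H(p))) | (exists r. exists q. (~L(q) | H(r))) | (exists k. H(k)))
Push ¬ through the quantifiers and connectives to reach negation normal form:
  (forall s. forall t. (~L(t) | ~H(s))) & (exists p. ~H(p)) & (forall r. forall q. (L(q) & ~H(r))) & (forall k. ~H(k))
Extract every quantifier outward, since the variables are now distinct and don't occur free across branches:
  forall s. forall t. exists p. forall r. forall q. forall k. ((~L(t) | ~H(s)) & ~H(p) & L(q) & ~H(r) & ~H(k))
The quantifier exists k sits under an odd number of negations (counting the antecedent side of each →), so it flips to forall k.

universal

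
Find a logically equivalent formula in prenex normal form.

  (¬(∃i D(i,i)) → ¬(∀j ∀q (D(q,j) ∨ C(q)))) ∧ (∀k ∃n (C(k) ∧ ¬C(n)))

∃i ∃j ∃q ∀k ∃n ((D(i,i) ∨ ¬D(q,j) ∧ ¬C(q)) ∧ C(k) ∧ ¬C(n))

Rewrite implications/biconditionals: A → B as ¬A ∨ B.
  (¬¬(∃i D(i,i)) ∨ ¬(∀j ∀q (D(q,j) ∨ C(q)))) ∧ (∀k ∃n (C(k) ∧ ¬C(n)))
Drive negations inward (¬∀x A ≡ ∃x ¬A, ¬∃x A ≡ ∀x ¬A, De Morgan for ∧/∨):
  ((∃i D(i,i)) ∨ (∃j ∃q (¬D(q,j) ∧ ¬C(q)))) ∧ (∀k ∃n (C(k) ∧ ¬C(n)))
Pull the quantifiers to the front (each side's bound variable is not free in the other side):
  ∃i ∃j ∃q ∀k ∃n ((D(i,i) ∨ ¬D(q,j) ∧ ¬C(q)) ∧ C(k) ∧ ¬C(n))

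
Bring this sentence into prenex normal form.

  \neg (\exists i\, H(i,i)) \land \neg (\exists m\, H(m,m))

\forall i\, \forall m\, (\neg H(i,i) \land \neg H(m,m))

Push ¬ through the quantifiers and connectives to reach negation normal form:
  (\forall i\, \neg H(i,i)) \land (\forall m\, \neg H(m,m))
All bound variables are already distinct, so no renaming is needed.
Extract every quantifier outward, since the variables are now distinct and don't occur free across branches:
  \forall i\, \forall m\, (\neg H(i,i) \land \neg H(m,m))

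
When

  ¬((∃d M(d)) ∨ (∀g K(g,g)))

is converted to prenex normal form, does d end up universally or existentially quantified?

Push ¬ through the quantifiers and connectives to reach negation normal form:
  (∀d ¬M(d)) ∧ (∃g ¬K(g,g))
All bound variables are already distinct, so no renaming is needed.
Finally move all quantifiers to the prefix:
  ∀d ∃g (¬M(d) ∧ ¬K(g,g))
The quantifier ∃d sits under an odd number of negations, so it flips to ∀d.

universal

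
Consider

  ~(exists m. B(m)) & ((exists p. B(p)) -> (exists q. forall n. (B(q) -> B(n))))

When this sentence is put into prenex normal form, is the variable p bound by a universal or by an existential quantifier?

Rewrite implications/biconditionals: A → B as ¬A ∨ B.
  ~(exists m. B(m)) & (~(exists p. B(p)) | (exists q. forall n. (~B(q) | B(n))))
Push ¬ through the quantifiers and connectives to reach negation normal form:
  (forall m. ~B(m)) & ((forall p. ~B(p)) | (exists q. forall n. (~B(q) | B(n))))
Pull the quantifiers to the front (each side's bound variable is not free in the other side):
  forall m. forall p. exists q. forall n. (~B(m) & (~B(p) | ~B(q) | B(n)))
The quantifier exists p sits under an odd number of negations (counting the antecedent side of each →), so it flips to forall p.

universal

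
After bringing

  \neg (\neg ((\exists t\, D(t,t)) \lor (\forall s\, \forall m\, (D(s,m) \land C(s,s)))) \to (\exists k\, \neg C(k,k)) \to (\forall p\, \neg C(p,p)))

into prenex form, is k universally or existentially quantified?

existential

Rewrite implications/biconditionals: A → B as ¬A ∨ B.
  \neg (\neg \neg ((\exists t\, D(t,t)) \lor (\forall s\, \forall m\, (D(s,m) \land C(s,s)))) \lor \neg (\exists k\, \neg C(k,k)) \lor (\forall p\, \neg C(p,p)))
Drive negations inward (¬∀x A ≡ ∃x ¬A, ¬∃x A ≡ ∀x ¬A, De Morgan for ∧/∨):
  (\forall t\, \neg D(t,t)) \land (\exists s\, \exists m\, (\neg D(s,m) \lor \neg C(s,s))) \land (\exists k\, \neg C(k,k)) \land (\exists p\, C(p,p))
All bound variables are already distinct, so no renaming is needed.
Pull the quantifiers to the front (each side's bound variable is not free in the other side):
  \forall t\, \exists s\, \exists m\, \exists k\, \exists p\, (\neg D(t,t) \land (\neg D(s,m) \lor \neg C(s,s)) \land \neg C(k,k) \land C(p,p))
The quantifier \exists k sits under an even number of negations (counting the antecedent side of each →), so it remains existential.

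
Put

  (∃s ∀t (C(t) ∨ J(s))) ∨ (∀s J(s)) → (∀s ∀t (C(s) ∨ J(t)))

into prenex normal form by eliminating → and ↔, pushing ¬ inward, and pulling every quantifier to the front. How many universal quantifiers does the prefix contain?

Eliminate → and ↔ using ¬ and ∨.
  ¬((∃s ∀t (C(t) ∨ J(s))) ∨ (∀s J(s))) ∨ (∀s ∀t (C(s) ∨ J(t)))
Drive negations inward (¬∀x A ≡ ∃x ¬A, ¬∃x A ≡ ∀x ¬A, De Morgan for ∧/∨):
  (∀s ∃t (¬C(t) ∧ ¬J(s))) ∧ (∃s ¬J(s)) ∨ (∀s ∀t (C(s) ∨ J(t)))
Standardize variables apart so no two quantifiers bind the same name: s↦v, s↦x1, t↦u.
  (∀s ∃t (¬C(t) ∧ ¬J(s))) ∧ (∃v ¬J(v)) ∨ (∀x1 ∀u (C(x1) ∨ J(u)))
Finally move all quantifiers to the prefix:
  ∀s ∃t ∃v ∀x1 ∀u (¬C(t) ∧ ¬J(s) ∧ ¬J(v) ∨ C(x1) ∨ J(u))
The prefix is ∀s ∃t ∃v ∀x1 ∀u: 3 universal, 2 existential.

3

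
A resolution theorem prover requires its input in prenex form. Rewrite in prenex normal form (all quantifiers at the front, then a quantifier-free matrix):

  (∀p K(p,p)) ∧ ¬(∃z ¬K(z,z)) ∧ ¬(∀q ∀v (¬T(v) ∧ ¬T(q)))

Push ¬ through the quantifiers and connectives to reach negation normal form:
  (∀p K(p,p)) ∧ (∀z K(z,z)) ∧ (∃q ∃v (T(v) ∨ T(q)))
Pull the quantifiers to the front (each side's bound variable is not free in the other side):
  ∀p ∀z ∃q ∃v (K(p,p) ∧ K(z,z) ∧ (T(v) ∨ T(q)))

∀p ∀z ∃q ∃v (K(p,p) ∧ K(z,z) ∧ (T(v) ∨ T(q)))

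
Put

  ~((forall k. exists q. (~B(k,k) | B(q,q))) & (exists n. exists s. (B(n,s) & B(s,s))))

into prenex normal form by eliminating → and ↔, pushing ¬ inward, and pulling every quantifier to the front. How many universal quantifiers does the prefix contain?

Move each ¬ inward, flipping quantifiers it crosses:
  (exists k. forall q. (B(k,k) & ~B(q,q))) | (forall n. forall s. (~B(n,s) | ~B(s,s)))
Pull the quantifiers to the front (each side's bound variable is not free in the other side):
  exists k. forall q. forall n. forall s. (B(k,k) & ~B(q,q) | ~B(n,s) | ~B(s,s))
The prefix is exists k forall q forall n forall s: 3 universal, 1 existential.

3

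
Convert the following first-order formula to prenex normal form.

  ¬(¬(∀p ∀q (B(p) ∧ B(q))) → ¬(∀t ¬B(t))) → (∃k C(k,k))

∀p ∀q ∃t ∃k (B(p) ∧ B(q) ∨ B(t) ∨ C(k,k))

First replace A → B with ¬A ∨ B.
  ¬¬(¬¬(∀p ∀q (B(p) ∧ B(q))) ∨ ¬(∀t ¬B(t))) ∨ (∃k C(k,k))
Drive negations inward (¬∀x A ≡ ∃x ¬A, ¬∃x A ≡ ∀x ¬A, De Morgan for ∧/∨):
  (∀p ∀q (B(p) ∧ B(q))) ∨ (∃t B(t)) ∨ (∃k C(k,k))
All bound variables are already distinct, so no renaming is needed.
Finally move all quantifiers to the prefix:
  ∀p ∀q ∃t ∃k (B(p) ∧ B(q) ∨ B(t) ∨ C(k,k))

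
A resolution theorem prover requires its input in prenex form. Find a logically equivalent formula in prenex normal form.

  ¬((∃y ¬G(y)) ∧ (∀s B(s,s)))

Push ¬ through the quantifiers and connectives to reach negation normal form:
  (∀y G(y)) ∨ (∃s ¬B(s,s))
All bound variables are already distinct, so no renaming is needed.
Extract every quantifier outward, since the variables are now distinct and don't occur free across branches:
  ∀y ∃s (G(y) ∨ ¬B(s,s))

∀y ∃s (G(y) ∨ ¬B(s,s))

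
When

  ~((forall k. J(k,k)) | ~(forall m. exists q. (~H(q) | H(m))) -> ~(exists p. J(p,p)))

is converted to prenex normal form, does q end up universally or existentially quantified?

Rewrite implications/biconditionals: A → B as ¬A ∨ B.
  ~(~((forall k. J(k,k)) | ~(forall m. exists q. (~H(q) | H(m)))) | ~(exists p. J(p,p)))
Push ¬ through the quantifiers and connectives to reach negation normal form:
  ((forall k. J(k,k)) | (exists m. forall q. (H(q) & ~H(m)))) & (exists p. J(p,p))
All bound variables are already distinct, so no renaming is needed.
Finally move all quantifiers to the prefix:
  forall k. exists m. forall q. exists p. ((J(k,k) | H(q) & ~H(m)) & J(p,p))
The quantifier exists q sits under an odd number of negations (counting the antecedent side of each →), so it flips to forall q.

universal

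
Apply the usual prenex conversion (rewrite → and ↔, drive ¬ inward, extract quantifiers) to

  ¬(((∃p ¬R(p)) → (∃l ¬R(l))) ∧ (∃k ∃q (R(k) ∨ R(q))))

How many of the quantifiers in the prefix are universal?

Rewrite implications/biconditionals: A → B as ¬A ∨ B.
  ¬((¬(∃p ¬R(p)) ∨ (∃l ¬R(l))) ∧ (∃k ∃q (R(k) ∨ R(q))))
Move each ¬ inward, flipping quantifiers it crosses:
  (∃p ¬R(p)) ∧ (∀l R(l)) ∨ (∀k ∀q (¬R(k) ∧ ¬R(q)))
Finally move all quantifiers to the prefix:
  ∃p ∀l ∀k ∀q (¬R(p) ∧ R(l) ∨ ¬R(k) ∧ ¬R(q))
The prefix is ∃p ∀l ∀k ∀q: 3 universal, 1 existential.

3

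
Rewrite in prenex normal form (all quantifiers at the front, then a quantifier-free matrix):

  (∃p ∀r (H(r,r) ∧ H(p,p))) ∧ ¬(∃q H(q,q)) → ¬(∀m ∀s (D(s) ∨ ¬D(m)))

∀p ∃r ∃q ∃m ∃s (¬H(r,r) ∨ ¬H(p,p) ∨ H(q,q) ∨ ¬D(s) ∧ D(m))

First replace A → B with ¬A ∨ B.
  ¬((∃p ∀r (H(r,r) ∧ H(p,p))) ∧ ¬(∃q H(q,q))) ∨ ¬(∀m ∀s (D(s) ∨ ¬D(m)))
Push ¬ through the quantifiers and connectives to reach negation normal form:
  (∀p ∃r (¬H(r,r) ∨ ¬H(p,p))) ∨ (∃q H(q,q)) ∨ (∃m ∃s (¬D(s) ∧ D(m)))
Finally move all quantifiers to the prefix:
  ∀p ∃r ∃q ∃m ∃s (¬H(r,r) ∨ ¬H(p,p) ∨ H(q,q) ∨ ¬D(s) ∧ D(m))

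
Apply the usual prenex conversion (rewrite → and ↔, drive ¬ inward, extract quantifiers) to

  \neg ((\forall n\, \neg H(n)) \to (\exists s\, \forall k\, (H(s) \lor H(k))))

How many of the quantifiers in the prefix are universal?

2

Rewrite implications/biconditionals: A → B as ¬A ∨ B.
  \neg (\neg (\forall n\, \neg H(n)) \lor (\exists s\, \forall k\, (H(s) \lor H(k))))
Drive negations inward (¬∀x A ≡ ∃x ¬A, ¬∃x A ≡ ∀x ¬A, De Morgan for ∧/∨):
  (\forall n\, \neg H(n)) \land (\forall s\, \exists k\, (\neg H(s) \land \neg H(k)))
Extract every quantifier outward, since the variables are now distinct and don't occur free across branches:
  \forall n\, \forall s\, \exists k\, (\neg H(n) \land \neg H(s) \land \neg H(k))
The prefix is \forall n \forall s \exists k: 2 universal, 1 existential.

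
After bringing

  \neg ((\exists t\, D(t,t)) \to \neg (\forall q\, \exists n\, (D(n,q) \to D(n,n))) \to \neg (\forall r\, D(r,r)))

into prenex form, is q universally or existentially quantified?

existential

Rewrite implications/biconditionals: A → B as ¬A ∨ B.
  \neg (\neg (\exists t\, D(t,t)) \lor \neg \neg (\forall q\, \exists n\, (\neg D(n,q) \lor D(n,n))) \lor \neg (\forall r\, D(r,r)))
Drive negations inward (¬∀x A ≡ ∃x ¬A, ¬∃x A ≡ ∀x ¬A, De Morgan for ∧/∨):
  (\exists t\, D(t,t)) \land (\exists q\, \forall n\, (D(n,q) \land \neg D(n,n))) \land (\forall r\, D(r,r))
All bound variables are already distinct, so no renaming is needed.
Pull the quantifiers to the front (each side's bound variable is not free in the other side):
  \exists t\, \exists q\, \forall n\, \forall r\, (D(t,t) \land D(n,q) \land \neg D(n,n) \land D(r,r))
The quantifier \forall q sits under an odd number of negations (counting the antecedent side of each →), so it flips to \exists q.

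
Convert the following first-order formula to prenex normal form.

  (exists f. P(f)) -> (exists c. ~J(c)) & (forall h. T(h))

forall f. exists c. forall h. (~P(f) | ~J(c) & T(h))

Eliminate → and ↔ using ¬ and ∨.
  ~(exists f. P(f)) | (exists c. ~J(c)) & (forall h. T(h))
Move each ¬ inward, flipping quantifiers it crosses:
  (forall f. ~P(f)) | (exists c. ~J(c)) & (forall h. T(h))
Pull the quantifiers to the front (each side's bound variable is not free in the other side):
  forall f. exists c. forall h. (~P(f) | ~J(c) & T(h))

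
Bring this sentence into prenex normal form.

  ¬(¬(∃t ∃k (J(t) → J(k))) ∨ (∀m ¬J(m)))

First replace A → B with ¬A ∨ B.
  ¬(¬(∃t ∃k (¬J(t) ∨ J(k))) ∨ (∀m ¬J(m)))
Move each ¬ inward, flipping quantifiers it crosses:
  (∃t ∃k (¬J(t) ∨ J(k))) ∧ (∃m J(m))
Extract every quantifier outward, since the variables are now distinct and don't occur free across branches:
  ∃t ∃k ∃m ((¬J(t) ∨ J(k)) ∧ J(m))

∃t ∃k ∃m ((¬J(t) ∨ J(k)) ∧ J(m))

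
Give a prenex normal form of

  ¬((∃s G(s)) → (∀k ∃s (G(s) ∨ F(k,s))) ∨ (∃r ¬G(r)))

First replace A → B with ¬A ∨ B.
  ¬(¬(∃s G(s)) ∨ (∀k ∃s (G(s) ∨ F(k,s))) ∨ (∃r ¬G(r)))
Drive negations inward (¬∀x A ≡ ∃x ¬A, ¬∃x A ≡ ∀x ¬A, De Morgan for ∧/∨):
  (∃s G(s)) ∧ (∃k ∀s (¬G(s) ∧ ¬F(k,s))) ∧ (∀r G(r))
Give each quantifier a distinct variable: s↦z1.
  (∃s G(s)) ∧ (∃k ∀z1 (¬G(z1) ∧ ¬F(k,z1))) ∧ (∀r G(r))
Extract every quantifier outward, since the variables are now distinct and don't occur free across branches:
  ∃s ∃k ∀z1 ∀r (G(s) ∧ ¬G(z1) ∧ ¬F(k,z1) ∧ G(r))

∃s ∃k ∀z1 ∀r (G(s) ∧ ¬G(z1) ∧ ¬F(k,z1) ∧ G(r))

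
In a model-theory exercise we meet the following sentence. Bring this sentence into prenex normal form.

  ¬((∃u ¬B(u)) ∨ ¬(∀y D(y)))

Move each ¬ inward, flipping quantifiers it crosses:
  (∀u B(u)) ∧ (∀y D(y))
All bound variables are already distinct, so no renaming is needed.
Finally move all quantifiers to the prefix:
  ∀u ∀y (B(u) ∧ D(y))

∀u ∀y (B(u) ∧ D(y))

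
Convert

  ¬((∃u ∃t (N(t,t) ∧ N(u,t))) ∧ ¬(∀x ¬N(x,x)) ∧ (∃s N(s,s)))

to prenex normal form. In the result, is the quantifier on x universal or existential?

Move each ¬ inward, flipping quantifiers it crosses:
  (∀u ∀t (¬N(t,t) ∨ ¬N(u,t))) ∨ (∀x ¬N(x,x)) ∨ (∀s ¬N(s,s))
All bound variables are already distinct, so no renaming is needed.
Extract every quantifier outward, since the variables are now distinct and don't occur free across branches:
  ∀u ∀t ∀x ∀s (¬N(t,t) ∨ ¬N(u,t) ∨ ¬N(x,x) ∨ ¬N(s,s))
The quantifier ∀x sits under an even number of negations, so it remains universal.

universal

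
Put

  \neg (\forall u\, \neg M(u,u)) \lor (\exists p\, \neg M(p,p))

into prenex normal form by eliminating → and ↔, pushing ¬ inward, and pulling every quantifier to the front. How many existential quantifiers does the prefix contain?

Move each ¬ inward, flipping quantifiers it crosses:
  (\exists u\, M(u,u)) \lor (\exists p\, \neg M(p,p))
Extract every quantifier outward, since the variables are now distinct and don't occur free across branches:
  \exists u\, \exists p\, (M(u,u) \lor \neg M(p,p))
The prefix is \exists u \exists p: 0 universal, 2 existential.

2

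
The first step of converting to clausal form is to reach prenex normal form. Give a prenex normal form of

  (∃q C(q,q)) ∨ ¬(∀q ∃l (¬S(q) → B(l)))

∃q ∃p ∀l (C(q,q) ∨ ¬S(p) ∧ ¬B(l))

Eliminate → and ↔ using ¬ and ∨.
  (∃q C(q,q)) ∨ ¬(∀q ∃l (¬¬S(q) ∨ B(l)))
Move each ¬ inward, flipping quantifiers it crosses:
  (∃q C(q,q)) ∨ (∃q ∀l (¬S(q) ∧ ¬B(l)))
Rename bound variables to avoid capture: q↦p.
  (∃q C(q,q)) ∨ (∃p ∀l (¬S(p) ∧ ¬B(l)))
Extract every quantifier outward, since the variables are now distinct and don't occur free across branches:
  ∃q ∃p ∀l (C(q,q) ∨ ¬S(p) ∧ ¬B(l))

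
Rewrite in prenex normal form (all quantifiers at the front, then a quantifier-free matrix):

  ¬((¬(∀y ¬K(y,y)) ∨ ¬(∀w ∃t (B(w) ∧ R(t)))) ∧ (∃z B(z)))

∀y ∀w ∃t ∀z (¬K(y,y) ∧ B(w) ∧ R(t) ∨ ¬B(z))

Move each ¬ inward, flipping quantifiers it crosses:
  (∀y ¬K(y,y)) ∧ (∀w ∃t (B(w) ∧ R(t))) ∨ (∀z ¬B(z))
Finally move all quantifiers to the prefix:
  ∀y ∀w ∃t ∀z (¬K(y,y) ∧ B(w) ∧ R(t) ∨ ¬B(z))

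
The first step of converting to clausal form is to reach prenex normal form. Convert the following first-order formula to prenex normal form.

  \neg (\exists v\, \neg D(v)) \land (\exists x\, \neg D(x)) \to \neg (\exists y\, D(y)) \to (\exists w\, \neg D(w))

\exists v\, \forall x\, \exists y\, \exists w\, (\neg D(v) \lor D(x) \lor D(y) \lor \neg D(w))

First replace A → B with ¬A ∨ B.
  \neg (\neg (\exists v\, \neg D(v)) \land (\exists x\, \neg D(x))) \lor \neg \neg (\exists y\, D(y)) \lor (\exists w\, \neg D(w))
Drive negations inward (¬∀x A ≡ ∃x ¬A, ¬∃x A ≡ ∀x ¬A, De Morgan for ∧/∨):
  (\exists v\, \neg D(v)) \lor (\forall x\, D(x)) \lor (\exists y\, D(y)) \lor (\exists w\, \neg D(w))
All bound variables are already distinct, so no renaming is needed.
Finally move all quantifiers to the prefix:
  \exists v\, \forall x\, \exists y\, \exists w\, (\neg D(v) \lor D(x) \lor D(y) \lor \neg D(w))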